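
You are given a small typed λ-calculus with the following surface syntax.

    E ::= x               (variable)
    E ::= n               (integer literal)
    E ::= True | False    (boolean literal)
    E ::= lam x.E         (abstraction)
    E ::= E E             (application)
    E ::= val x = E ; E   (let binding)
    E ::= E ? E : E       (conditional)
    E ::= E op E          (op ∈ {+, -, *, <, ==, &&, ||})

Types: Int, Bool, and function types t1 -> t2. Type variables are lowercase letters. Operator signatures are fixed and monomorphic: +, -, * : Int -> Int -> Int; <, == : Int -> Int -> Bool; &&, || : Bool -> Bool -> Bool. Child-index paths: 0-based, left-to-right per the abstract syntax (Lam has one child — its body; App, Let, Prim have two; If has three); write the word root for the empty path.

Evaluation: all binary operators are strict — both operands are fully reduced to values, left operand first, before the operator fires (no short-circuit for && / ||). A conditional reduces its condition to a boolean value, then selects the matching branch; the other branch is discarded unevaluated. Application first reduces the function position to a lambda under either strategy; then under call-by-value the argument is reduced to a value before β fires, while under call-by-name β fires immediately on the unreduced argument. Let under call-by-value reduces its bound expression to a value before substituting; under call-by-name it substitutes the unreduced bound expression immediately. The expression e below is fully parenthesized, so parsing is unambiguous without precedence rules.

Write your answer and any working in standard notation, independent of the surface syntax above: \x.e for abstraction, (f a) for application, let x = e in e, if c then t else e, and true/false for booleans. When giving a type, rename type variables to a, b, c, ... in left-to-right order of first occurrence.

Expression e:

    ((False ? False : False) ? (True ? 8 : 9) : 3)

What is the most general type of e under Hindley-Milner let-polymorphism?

Derivation:
  unify Bool ~ Bool
  unify Bool ~ Bool
  unify Bool ~ Bool
  unify Bool ~ Bool
  unify Int ~ Int
  unify Int ~ Int

Answer: Int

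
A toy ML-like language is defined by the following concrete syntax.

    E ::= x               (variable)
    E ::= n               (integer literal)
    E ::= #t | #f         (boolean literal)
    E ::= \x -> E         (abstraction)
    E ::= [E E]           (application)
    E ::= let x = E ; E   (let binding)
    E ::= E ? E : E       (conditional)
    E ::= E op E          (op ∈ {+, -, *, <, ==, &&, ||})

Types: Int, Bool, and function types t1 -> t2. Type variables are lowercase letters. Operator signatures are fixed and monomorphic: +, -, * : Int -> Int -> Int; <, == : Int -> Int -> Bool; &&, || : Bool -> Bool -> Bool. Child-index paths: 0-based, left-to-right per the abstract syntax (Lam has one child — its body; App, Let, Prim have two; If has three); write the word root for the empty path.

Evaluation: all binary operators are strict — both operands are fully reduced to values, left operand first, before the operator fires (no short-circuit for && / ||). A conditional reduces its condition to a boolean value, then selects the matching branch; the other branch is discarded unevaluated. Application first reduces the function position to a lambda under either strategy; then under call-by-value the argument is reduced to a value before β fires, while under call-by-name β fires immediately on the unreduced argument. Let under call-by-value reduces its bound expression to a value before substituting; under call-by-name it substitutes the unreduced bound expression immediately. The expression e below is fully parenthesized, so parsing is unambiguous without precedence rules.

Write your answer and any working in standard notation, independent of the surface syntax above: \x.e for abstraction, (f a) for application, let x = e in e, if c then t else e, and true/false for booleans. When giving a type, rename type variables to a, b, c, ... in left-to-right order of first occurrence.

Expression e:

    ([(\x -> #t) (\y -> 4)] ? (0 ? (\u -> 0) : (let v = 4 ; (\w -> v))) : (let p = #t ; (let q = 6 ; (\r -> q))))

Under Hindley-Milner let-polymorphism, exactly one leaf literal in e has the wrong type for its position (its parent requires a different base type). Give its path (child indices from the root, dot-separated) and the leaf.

Answer: 1.0 : 0

Derivation:
\x._ : a -> Bool
\y._ : b -> Int
  unify a -> Bool ~ (b -> Int) -> c
  unify a ~ b -> Int
  unify Bool ~ c
_ _ : Bool
  unify Bool ~ Bool
  unify Int ~ Bool
  FAIL: mismatch Int ~ Bool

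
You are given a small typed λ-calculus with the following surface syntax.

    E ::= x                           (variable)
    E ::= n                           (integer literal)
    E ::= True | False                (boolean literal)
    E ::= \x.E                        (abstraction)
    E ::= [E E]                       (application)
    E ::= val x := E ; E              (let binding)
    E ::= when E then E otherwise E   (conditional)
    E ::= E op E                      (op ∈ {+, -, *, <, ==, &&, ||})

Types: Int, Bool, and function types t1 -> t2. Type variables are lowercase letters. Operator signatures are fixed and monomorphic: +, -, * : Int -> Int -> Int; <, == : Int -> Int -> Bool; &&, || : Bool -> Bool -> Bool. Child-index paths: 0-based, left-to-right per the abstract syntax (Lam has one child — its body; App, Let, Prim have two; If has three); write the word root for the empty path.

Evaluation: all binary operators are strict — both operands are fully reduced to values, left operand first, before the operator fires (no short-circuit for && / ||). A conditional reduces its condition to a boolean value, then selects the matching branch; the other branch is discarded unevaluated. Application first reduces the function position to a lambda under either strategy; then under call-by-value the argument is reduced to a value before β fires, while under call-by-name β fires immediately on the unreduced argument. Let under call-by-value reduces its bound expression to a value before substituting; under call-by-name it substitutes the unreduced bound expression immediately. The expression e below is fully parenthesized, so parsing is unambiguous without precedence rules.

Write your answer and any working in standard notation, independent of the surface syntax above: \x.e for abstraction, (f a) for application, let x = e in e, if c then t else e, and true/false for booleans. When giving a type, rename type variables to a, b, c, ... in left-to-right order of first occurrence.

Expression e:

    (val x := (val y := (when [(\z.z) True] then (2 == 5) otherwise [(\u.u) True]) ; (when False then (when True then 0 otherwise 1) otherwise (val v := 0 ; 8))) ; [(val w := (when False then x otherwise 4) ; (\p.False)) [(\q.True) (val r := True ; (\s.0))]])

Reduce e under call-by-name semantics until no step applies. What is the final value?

Answer: false

Working:
step 0: (let x = (let y = (if ((\z.z) true) then (2 == 5) else ((\u.u) true)) in (if false then (if true then 0 else 1) else (let v = 0 in 8))) in ((let w = (if false then x else 4) in (\p.false)) ((\q.true) (let r = true in (\s.0)))))
step 1: [let@root] ((let w = (if false then (let y = (if ((\z.z) true) then (2 == 5) else ((\u.u) true)) in (if false then (if true then 0 else 1) else (let v = 0 in 8))) else 4) in (\p.false)) ((\q.true) (let r = true in (\s.0))))
step 2: [let@0] ((\p.false) ((\q.true) (let r = true in (\s.0))))
step 3: [beta@root] false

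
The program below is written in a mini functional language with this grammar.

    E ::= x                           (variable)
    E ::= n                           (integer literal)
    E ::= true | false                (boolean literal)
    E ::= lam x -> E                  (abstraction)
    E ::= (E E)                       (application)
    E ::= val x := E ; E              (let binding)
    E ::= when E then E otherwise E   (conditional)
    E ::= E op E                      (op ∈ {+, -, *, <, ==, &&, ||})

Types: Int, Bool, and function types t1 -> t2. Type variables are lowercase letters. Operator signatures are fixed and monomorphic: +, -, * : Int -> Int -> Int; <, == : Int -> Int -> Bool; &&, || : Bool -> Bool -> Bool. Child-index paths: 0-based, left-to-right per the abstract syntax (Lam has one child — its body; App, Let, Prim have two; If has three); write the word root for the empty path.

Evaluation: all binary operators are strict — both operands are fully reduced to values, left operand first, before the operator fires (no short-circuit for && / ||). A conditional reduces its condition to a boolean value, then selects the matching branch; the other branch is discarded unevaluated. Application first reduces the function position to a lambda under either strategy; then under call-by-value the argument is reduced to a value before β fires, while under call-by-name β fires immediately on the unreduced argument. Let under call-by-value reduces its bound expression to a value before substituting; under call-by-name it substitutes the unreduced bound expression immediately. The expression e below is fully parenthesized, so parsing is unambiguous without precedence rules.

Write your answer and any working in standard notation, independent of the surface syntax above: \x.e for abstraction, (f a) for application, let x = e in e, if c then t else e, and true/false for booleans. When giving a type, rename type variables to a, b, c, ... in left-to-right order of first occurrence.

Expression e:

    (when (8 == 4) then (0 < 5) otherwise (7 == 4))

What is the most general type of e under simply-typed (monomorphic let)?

Answer: Bool

Derivation:
  unify Int ~ Int
  unify Int ~ Int
  unify Bool ~ Bool
  unify Int ~ Int
  unify Int ~ Int
  unify Int ~ Int
  unify Int ~ Int
  unify Bool ~ Bool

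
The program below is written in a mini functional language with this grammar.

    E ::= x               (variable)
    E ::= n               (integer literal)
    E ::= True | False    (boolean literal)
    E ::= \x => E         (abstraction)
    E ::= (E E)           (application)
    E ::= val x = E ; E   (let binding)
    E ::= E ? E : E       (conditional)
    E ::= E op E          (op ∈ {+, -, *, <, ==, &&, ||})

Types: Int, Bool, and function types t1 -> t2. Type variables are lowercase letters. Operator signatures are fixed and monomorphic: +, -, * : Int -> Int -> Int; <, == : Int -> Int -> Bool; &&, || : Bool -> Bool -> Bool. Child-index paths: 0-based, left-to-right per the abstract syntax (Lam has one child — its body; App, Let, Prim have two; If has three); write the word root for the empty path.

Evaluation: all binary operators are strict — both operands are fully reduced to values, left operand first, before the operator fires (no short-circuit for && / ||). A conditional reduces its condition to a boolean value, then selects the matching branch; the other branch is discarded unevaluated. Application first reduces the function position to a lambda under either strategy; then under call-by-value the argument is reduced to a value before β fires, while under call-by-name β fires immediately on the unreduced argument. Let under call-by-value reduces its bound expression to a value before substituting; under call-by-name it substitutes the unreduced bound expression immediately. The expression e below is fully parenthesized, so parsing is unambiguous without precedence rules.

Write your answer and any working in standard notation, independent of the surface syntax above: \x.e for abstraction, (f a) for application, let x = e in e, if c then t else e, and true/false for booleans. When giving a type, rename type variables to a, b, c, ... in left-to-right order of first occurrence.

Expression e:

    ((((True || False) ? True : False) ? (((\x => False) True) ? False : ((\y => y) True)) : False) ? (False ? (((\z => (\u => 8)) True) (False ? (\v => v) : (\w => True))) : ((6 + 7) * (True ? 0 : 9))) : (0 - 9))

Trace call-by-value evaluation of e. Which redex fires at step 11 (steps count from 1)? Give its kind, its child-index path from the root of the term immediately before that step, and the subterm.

Answer: delta at root : (13 * 0)

Trace:
step 0: (if (if (if (true || false) then true else false) then (if ((\x.false) true) then false else ((\y.y) true)) else false) then (if false then (((\z.(\u.8)) true) (if false then (\v.v) else (\w.true))) else ((6 + 7) * (if true then 0 else 9))) else (0 - 9))
step 1: [delta@0.0.0] (if (if (if true then true else false) then (if ((\x.false) true) then false else ((\y.y) true)) else false) then (if false then (((\z.(\u.8)) true) (if false then (\v.v) else (\w.true))) else ((6 + 7) * (if true then 0 else 9))) else (0 - 9))
step 2: [if@0.0] (if (if true then (if ((\x.false) true) then false else ((\y.y) true)) else false) then (if false then (((\z.(\u.8)) true) (if false then (\v.v) else (\w.true))) else ((6 + 7) * (if true then 0 else 9))) else (0 - 9))
step 3: [if@0] (if (if ((\x.false) true) then false else ((\y.y) true)) then (if false then (((\z.(\u.8)) true) (if false then (\v.v) else (\w.true))) else ((6 + 7) * (if true then 0 else 9))) else (0 - 9))
step 4: [beta@0.0] (if (if false then false else ((\y.y) true)) then (if false then (((\z.(\u.8)) true) (if false then (\v.v) else (\w.true))) else ((6 + 7) * (if true then 0 else 9))) else (0 - 9))
step 5: [if@0] (if ((\y.y) true) then (if false then (((\z.(\u.8)) true) (if false then (\v.v) else (\w.true))) else ((6 + 7) * (if true then 0 else 9))) else (0 - 9))
step 6: [beta@0] (if true then (if false then (((\z.(\u.8)) true) (if false then (\v.v) else (\w.true))) else ((6 + 7) * (if true then 0 else 9))) else (0 - 9))
step 7: [if@root] (if false then (((\z.(\u.8)) true) (if false then (\v.v) else (\w.true))) else ((6 + 7) * (if true then 0 else 9)))
step 8: [if@root] ((6 + 7) * (if true then 0 else 9))
step 9: [delta@0] (13 * (if true then 0 else 9))
step 10: [if@1] (13 * 0)
step 11: [delta@root] 0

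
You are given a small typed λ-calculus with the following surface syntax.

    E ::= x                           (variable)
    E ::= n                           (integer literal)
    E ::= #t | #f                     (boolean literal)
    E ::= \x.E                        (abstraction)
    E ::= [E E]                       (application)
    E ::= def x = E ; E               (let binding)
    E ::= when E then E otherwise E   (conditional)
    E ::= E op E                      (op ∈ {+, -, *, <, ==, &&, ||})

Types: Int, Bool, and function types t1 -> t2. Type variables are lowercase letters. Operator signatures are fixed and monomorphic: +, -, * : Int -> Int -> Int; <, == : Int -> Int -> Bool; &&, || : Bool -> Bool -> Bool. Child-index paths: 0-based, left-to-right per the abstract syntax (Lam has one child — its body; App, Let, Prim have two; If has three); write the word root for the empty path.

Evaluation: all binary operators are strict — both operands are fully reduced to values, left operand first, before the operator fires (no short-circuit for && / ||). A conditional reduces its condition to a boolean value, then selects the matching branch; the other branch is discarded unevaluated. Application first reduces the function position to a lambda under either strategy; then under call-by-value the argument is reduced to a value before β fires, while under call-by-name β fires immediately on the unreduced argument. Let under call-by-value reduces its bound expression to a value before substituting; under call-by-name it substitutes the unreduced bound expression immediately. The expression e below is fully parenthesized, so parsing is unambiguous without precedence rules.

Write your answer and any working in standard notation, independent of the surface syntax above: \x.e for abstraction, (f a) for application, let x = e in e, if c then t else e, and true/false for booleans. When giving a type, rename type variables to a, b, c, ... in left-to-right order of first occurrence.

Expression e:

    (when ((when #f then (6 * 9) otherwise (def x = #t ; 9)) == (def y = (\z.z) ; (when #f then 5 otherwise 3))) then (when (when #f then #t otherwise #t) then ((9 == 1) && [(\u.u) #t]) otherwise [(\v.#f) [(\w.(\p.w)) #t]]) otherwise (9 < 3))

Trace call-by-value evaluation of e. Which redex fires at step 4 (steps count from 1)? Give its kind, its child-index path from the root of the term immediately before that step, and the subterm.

Answer: if at 0.1 : (if false then 5 else 3)

Trace:
step 0: (if ((if false then (6 * 9) else (let x = true in 9)) == (let y = (\z.z) in (if false then 5 else 3))) then (if (if false then true else true) then ((9 == 1) && ((\u.u) true)) else ((\v.false) ((\w.(\p.w)) true))) else (9 < 3))
step 1: [if@0.0] (if ((let x = true in 9) == (let y = (\z.z) in (if false then 5 else 3))) then (if (if false then true else true) then ((9 == 1) && ((\u.u) true)) else ((\v.false) ((\w.(\p.w)) true))) else (9 < 3))
step 2: [let@0.0] (if (9 == (let y = (\z.z) in (if false then 5 else 3))) then (if (if false then true else true) then ((9 == 1) && ((\u.u) true)) else ((\v.false) ((\w.(\p.w)) true))) else (9 < 3))
step 3: [let@0.1] (if (9 == (if false then 5 else 3)) then (if (if false then true else true) then ((9 == 1) && ((\u.u) true)) else ((\v.false) ((\w.(\p.w)) true))) else (9 < 3))
step 4: [if@0.1] (if (9 == 3) then (if (if false then true else true) then ((9 == 1) && ((\u.u) true)) else ((\v.false) ((\w.(\p.w)) true))) else (9 < 3))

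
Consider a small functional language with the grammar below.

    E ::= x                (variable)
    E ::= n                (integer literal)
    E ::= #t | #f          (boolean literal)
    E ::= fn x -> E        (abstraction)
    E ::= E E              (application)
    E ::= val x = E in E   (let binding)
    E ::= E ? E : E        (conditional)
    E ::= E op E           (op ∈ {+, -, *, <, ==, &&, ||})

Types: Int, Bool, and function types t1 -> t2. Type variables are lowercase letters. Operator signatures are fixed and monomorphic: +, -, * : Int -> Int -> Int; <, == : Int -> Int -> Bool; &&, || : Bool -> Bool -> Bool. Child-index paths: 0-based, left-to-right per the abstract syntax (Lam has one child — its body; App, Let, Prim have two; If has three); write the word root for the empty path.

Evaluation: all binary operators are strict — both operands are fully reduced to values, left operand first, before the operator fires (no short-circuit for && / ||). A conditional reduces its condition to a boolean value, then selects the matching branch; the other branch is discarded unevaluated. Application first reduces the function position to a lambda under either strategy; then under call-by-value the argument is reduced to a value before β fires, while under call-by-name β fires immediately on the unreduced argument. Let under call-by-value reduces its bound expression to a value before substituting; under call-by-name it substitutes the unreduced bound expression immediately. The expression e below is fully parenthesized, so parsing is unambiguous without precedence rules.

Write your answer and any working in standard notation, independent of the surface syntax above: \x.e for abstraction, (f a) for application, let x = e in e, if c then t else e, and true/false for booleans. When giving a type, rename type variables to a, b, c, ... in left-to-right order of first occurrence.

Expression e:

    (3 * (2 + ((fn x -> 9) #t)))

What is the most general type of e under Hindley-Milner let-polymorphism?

Answer: Int

Trace:
  unify Int ~ Int
  unify Int ~ Int
\x._ : a -> Int
  unify a -> Int ~ Bool -> b
  unify a ~ Bool
  unify Int ~ b
_ _ : Int
  unify Int ~ Int
  unify Int ~ Int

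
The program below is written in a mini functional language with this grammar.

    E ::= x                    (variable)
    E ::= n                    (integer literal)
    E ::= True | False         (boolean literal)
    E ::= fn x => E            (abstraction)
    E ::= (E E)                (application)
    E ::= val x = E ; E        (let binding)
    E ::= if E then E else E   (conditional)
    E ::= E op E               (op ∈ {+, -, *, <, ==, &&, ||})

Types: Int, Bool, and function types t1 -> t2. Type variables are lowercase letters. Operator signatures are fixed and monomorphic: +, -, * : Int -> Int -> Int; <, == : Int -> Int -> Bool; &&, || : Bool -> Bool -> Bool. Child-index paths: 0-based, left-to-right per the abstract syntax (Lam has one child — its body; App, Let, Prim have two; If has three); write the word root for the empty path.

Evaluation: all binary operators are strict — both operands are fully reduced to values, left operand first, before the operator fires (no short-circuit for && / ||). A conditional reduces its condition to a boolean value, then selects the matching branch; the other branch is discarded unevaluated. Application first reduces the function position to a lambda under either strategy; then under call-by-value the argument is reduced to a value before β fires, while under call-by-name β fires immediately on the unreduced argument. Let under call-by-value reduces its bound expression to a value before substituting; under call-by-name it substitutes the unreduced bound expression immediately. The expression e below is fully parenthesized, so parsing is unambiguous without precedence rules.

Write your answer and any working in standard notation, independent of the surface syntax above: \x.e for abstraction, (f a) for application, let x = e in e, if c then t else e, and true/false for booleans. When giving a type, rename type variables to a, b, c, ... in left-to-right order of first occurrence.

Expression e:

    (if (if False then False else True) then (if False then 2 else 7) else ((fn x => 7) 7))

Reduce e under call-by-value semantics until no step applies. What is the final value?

Answer: 7

Derivation:
step 0: (if (if false then false else true) then (if false then 2 else 7) else ((\x.7) 7))
step 1: [if@0] (if true then (if false then 2 else 7) else ((\x.7) 7))
step 2: [if@root] (if false then 2 else 7)
step 3: [if@root] 7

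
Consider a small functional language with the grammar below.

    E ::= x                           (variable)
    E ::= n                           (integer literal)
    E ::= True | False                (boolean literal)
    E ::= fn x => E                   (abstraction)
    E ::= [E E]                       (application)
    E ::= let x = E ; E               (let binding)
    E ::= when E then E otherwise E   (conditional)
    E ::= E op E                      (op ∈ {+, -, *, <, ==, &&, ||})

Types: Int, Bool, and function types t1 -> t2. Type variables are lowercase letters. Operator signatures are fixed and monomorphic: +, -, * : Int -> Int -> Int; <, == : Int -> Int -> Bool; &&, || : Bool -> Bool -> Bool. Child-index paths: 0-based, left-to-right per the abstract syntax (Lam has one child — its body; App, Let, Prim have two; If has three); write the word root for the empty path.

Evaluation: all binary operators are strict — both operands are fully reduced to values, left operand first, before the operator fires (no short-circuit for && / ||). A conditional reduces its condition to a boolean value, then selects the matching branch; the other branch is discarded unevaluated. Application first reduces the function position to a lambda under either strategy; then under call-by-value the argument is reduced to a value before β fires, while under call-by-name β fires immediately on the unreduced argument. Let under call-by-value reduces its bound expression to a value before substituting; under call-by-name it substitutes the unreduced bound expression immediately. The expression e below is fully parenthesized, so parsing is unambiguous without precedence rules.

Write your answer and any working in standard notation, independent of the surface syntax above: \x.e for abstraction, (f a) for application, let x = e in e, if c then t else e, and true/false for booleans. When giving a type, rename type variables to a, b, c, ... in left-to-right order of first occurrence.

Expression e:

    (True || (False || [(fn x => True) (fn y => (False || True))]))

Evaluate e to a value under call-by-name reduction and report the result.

Answer: true

Trace:
step 0: (true || (false || ((\x.true) (\y.(false || true)))))
step 1: [beta@1.1] (true || (false || true))
step 2: [delta@1] (true || true)
step 3: [delta@root] true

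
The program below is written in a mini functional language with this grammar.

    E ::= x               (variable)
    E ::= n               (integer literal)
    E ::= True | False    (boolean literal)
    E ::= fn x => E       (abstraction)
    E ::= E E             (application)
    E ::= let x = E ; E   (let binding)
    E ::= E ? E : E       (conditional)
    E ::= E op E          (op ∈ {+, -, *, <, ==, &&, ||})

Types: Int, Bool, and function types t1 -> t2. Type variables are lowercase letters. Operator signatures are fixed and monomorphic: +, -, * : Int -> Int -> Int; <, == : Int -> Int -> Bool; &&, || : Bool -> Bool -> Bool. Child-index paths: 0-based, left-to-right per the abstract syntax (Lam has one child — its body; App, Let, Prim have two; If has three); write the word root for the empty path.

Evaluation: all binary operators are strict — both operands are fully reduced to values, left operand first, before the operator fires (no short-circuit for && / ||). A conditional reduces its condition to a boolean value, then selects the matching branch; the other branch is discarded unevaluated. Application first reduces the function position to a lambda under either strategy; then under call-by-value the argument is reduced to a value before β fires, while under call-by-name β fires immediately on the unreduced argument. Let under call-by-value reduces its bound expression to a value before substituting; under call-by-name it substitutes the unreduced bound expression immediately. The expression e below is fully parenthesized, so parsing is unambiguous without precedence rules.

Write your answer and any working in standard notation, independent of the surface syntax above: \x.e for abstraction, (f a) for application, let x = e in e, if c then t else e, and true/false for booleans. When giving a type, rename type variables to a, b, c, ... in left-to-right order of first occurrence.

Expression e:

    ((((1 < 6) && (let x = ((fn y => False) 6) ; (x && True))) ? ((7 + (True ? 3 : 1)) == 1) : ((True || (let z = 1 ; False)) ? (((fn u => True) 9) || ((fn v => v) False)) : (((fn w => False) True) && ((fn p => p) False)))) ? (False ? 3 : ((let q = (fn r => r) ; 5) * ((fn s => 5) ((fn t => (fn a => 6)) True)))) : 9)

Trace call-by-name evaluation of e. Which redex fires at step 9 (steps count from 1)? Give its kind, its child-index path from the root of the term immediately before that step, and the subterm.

Derivation:
step 0: (if (if ((1 < 6) && (let x = ((\y.false) 6) in (x && true))) then ((7 + (if true then 3 else 1)) == 1) else (if (true || (let z = 1 in false)) then (((\u.true) 9) || ((\v.v) false)) else (((\w.false) true) && ((\p.p) false)))) then (if false then 3 else ((let q = (\r.r) in 5) * ((\s.5) ((\t.(\a.6)) true)))) else 9)
step 1: [delta@0.0.0] (if (if (true && (let x = ((\y.false) 6) in (x && true))) then ((7 + (if true then 3 else 1)) == 1) else (if (true || (let z = 1 in false)) then (((\u.true) 9) || ((\v.v) false)) else (((\w.false) true) && ((\p.p) false)))) then (if false then 3 else ((let q = (\r.r) in 5) * ((\s.5) ((\t.(\a.6)) true)))) else 9)
step 2: [let@0.0.1] (if (if (true && (((\y.false) 6) && true)) then ((7 + (if true then 3 else 1)) == 1) else (if (true || (let z = 1 in false)) then (((\u.true) 9) || ((\v.v) false)) else (((\w.false) true) && ((\p.p) false)))) then (if false then 3 else ((let q = (\r.r) in 5) * ((\s.5) ((\t.(\a.6)) true)))) else 9)
step 3: [beta@0.0.1.0] (if (if (true && (false && true)) then ((7 + (if true then 3 else 1)) == 1) else (if (true || (let z = 1 in false)) then (((\u.true) 9) || ((\v.v) false)) else (((\w.false) true) && ((\p.p) false)))) then (if false then 3 else ((let q = (\r.r) in 5) * ((\s.5) ((\t.(\a.6)) true)))) else 9)
step 4: [delta@0.0.1] (if (if (true && false) then ((7 + (if true then 3 else 1)) == 1) else (if (true || (let z = 1 in false)) then (((\u.true) 9) || ((\v.v) false)) else (((\w.false) true) && ((\p.p) false)))) then (if false then 3 else ((let q = (\r.r) in 5) * ((\s.5) ((\t.(\a.6)) true)))) else 9)
step 5: [delta@0.0] (if (if false then ((7 + (if true then 3 else 1)) == 1) else (if (true || (let z = 1 in false)) then (((\u.true) 9) || ((\v.v) false)) else (((\w.false) true) && ((\p.p) false)))) then (if false then 3 else ((let q = (\r.r) in 5) * ((\s.5) ((\t.(\a.6)) true)))) else 9)
step 6: [if@0] (if (if (true || (let z = 1 in false)) then (((\u.true) 9) || ((\v.v) false)) else (((\w.false) true) && ((\p.p) false))) then (if false then 3 else ((let q = (\r.r) in 5) * ((\s.5) ((\t.(\a.6)) true)))) else 9)
step 7: [let@0.0.1] (if (if (true || false) then (((\u.true) 9) || ((\v.v) false)) else (((\w.false) true) && ((\p.p) false))) then (if false then 3 else ((let q = (\r.r) in 5) * ((\s.5) ((\t.(\a.6)) true)))) else 9)
step 8: [delta@0.0] (if (if true then (((\u.true) 9) || ((\v.v) false)) else (((\w.false) true) && ((\p.p) false))) then (if false then 3 else ((let q = (\r.r) in 5) * ((\s.5) ((\t.(\a.6)) true)))) else 9)
step 9: [if@0] (if (((\u.true) 9) || ((\v.v) false)) then (if false then 3 else ((let q = (\r.r) in 5) * ((\s.5) ((\t.(\a.6)) true)))) else 9)

Answer: if at 0 : (if true then (((\u.true) 9) || ((\v.v) false)) else (((\w.false) true) && ((\p.p) false)))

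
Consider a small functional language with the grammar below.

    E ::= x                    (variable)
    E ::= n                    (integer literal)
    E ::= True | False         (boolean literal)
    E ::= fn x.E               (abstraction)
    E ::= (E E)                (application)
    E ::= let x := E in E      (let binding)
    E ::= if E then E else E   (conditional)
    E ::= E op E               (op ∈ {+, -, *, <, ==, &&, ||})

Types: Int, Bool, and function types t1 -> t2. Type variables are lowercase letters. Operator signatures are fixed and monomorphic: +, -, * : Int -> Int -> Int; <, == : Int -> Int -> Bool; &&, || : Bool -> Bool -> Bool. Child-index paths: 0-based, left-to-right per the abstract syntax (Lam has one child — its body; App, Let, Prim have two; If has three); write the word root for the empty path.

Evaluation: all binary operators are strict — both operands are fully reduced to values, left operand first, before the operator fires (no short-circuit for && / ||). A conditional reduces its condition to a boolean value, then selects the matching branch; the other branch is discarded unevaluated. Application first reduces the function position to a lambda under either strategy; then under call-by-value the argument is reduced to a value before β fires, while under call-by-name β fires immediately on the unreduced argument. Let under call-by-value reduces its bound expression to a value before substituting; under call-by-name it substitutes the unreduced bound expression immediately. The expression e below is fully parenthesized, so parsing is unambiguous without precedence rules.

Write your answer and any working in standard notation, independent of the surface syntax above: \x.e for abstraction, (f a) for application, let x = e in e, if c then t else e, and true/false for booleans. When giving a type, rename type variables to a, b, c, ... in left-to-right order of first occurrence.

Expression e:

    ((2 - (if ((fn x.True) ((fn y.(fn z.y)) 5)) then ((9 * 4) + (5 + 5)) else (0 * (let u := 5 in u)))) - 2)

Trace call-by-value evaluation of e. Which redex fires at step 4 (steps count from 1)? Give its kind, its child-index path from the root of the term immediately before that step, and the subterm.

Answer: delta at 0.1.0 : (9 * 4)

Working:
step 0: ((2 - (if ((\x.true) ((\y.(\z.y)) 5)) then ((9 * 4) + (5 + 5)) else (0 * (let u = 5 in u)))) - 2)
step 1: [beta@0.1.0.1] ((2 - (if ((\x.true) (\z.5)) then ((9 * 4) + (5 + 5)) else (0 * (let u = 5 in u)))) - 2)
step 2: [beta@0.1.0] ((2 - (if true then ((9 * 4) + (5 + 5)) else (0 * (let u = 5 in u)))) - 2)
step 3: [if@0.1] ((2 - ((9 * 4) + (5 + 5))) - 2)
step 4: [delta@0.1.0] ((2 - (36 + (5 + 5))) - 2)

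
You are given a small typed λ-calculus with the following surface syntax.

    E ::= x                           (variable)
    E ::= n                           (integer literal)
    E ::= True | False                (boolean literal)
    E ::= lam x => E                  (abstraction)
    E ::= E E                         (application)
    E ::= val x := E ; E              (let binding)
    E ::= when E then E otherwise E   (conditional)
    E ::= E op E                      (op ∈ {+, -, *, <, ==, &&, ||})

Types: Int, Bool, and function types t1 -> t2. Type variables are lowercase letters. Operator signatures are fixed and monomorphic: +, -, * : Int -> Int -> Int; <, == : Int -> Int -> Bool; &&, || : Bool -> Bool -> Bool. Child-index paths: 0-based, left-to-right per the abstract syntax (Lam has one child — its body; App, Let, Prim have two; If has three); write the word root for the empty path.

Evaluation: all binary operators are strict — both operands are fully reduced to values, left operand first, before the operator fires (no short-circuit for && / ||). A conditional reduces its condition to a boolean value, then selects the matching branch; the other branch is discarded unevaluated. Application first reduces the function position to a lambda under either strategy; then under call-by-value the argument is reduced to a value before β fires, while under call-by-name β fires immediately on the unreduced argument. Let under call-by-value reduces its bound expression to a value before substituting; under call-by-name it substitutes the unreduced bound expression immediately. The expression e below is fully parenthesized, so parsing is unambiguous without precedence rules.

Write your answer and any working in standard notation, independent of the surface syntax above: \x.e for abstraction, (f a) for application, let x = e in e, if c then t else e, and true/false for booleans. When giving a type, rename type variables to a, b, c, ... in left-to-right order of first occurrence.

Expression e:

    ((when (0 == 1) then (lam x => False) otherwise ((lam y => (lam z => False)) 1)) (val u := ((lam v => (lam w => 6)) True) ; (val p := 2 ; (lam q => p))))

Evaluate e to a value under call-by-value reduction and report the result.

Working:
step 0: ((if (0 == 1) then (\x.false) else ((\y.(\z.false)) 1)) (let u = ((\v.(\w.6)) true) in (let p = 2 in (\q.p))))
step 1: [delta@0.0] ((if false then (\x.false) else ((\y.(\z.false)) 1)) (let u = ((\v.(\w.6)) true) in (let p = 2 in (\q.p))))
step 2: [if@0] (((\y.(\z.false)) 1) (let u = ((\v.(\w.6)) true) in (let p = 2 in (\q.p))))
step 3: [beta@0] ((\z.false) (let u = ((\v.(\w.6)) true) in (let p = 2 in (\q.p))))
step 4: [beta@1.0] ((\z.false) (let u = (\w.6) in (let p = 2 in (\q.p))))
step 5: [let@1] ((\z.false) (let p = 2 in (\q.p)))
step 6: [let@1] ((\z.false) (\q.2))
step 7: [beta@root] false

Answer: false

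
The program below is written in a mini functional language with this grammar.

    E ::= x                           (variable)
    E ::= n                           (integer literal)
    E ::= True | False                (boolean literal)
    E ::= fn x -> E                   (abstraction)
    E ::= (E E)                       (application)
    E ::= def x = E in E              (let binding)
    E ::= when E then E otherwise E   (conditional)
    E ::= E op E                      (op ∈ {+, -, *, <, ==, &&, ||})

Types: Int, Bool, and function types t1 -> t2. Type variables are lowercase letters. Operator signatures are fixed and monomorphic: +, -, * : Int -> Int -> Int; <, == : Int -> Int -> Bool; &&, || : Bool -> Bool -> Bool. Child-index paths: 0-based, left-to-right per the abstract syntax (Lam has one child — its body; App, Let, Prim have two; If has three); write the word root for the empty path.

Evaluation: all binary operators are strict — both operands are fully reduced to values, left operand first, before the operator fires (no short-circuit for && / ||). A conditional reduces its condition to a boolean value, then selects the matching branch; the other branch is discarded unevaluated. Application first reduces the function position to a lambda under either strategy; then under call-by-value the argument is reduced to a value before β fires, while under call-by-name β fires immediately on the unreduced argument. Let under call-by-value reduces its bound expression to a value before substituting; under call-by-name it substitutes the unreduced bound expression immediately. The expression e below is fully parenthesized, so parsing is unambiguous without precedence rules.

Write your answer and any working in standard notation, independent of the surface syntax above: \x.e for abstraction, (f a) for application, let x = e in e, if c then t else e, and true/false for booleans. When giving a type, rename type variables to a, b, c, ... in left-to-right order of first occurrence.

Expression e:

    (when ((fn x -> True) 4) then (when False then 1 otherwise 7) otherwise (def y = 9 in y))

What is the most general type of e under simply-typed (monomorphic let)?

Trace:
\x._ : a -> Bool
  unify a -> Bool ~ Int -> b
  unify a ~ Int
  unify Bool ~ b
_ _ : Bool
  unify Bool ~ Bool
  unify Bool ~ Bool
  unify Int ~ Int
let y : Int
y : Int
  unify Int ~ Int

Answer: Int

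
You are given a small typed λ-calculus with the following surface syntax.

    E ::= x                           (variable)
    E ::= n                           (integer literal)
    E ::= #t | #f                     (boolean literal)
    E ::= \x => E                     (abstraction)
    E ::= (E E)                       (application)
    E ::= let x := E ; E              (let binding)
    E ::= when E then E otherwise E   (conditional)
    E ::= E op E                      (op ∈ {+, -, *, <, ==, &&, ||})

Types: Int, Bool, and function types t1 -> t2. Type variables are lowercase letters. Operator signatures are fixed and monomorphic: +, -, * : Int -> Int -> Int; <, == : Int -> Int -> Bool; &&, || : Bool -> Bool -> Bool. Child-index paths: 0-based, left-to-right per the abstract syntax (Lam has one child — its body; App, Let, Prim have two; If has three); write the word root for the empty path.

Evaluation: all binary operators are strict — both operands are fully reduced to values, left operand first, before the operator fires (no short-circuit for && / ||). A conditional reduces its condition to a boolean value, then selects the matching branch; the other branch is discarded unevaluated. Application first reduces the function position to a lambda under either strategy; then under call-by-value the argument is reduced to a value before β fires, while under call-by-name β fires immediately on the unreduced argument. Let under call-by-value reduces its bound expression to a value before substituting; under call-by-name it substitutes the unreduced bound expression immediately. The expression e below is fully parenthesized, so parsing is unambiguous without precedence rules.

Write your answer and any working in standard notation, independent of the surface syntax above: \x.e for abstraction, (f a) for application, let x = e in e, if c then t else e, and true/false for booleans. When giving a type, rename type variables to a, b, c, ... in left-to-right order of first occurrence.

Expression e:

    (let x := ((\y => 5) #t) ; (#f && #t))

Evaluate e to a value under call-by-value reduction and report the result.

Working:
step 0: (let x = ((\y.5) true) in (false && true))
step 1: [beta@0] (let x = 5 in (false && true))
step 2: [let@root] (false && true)
step 3: [delta@root] false

Answer: false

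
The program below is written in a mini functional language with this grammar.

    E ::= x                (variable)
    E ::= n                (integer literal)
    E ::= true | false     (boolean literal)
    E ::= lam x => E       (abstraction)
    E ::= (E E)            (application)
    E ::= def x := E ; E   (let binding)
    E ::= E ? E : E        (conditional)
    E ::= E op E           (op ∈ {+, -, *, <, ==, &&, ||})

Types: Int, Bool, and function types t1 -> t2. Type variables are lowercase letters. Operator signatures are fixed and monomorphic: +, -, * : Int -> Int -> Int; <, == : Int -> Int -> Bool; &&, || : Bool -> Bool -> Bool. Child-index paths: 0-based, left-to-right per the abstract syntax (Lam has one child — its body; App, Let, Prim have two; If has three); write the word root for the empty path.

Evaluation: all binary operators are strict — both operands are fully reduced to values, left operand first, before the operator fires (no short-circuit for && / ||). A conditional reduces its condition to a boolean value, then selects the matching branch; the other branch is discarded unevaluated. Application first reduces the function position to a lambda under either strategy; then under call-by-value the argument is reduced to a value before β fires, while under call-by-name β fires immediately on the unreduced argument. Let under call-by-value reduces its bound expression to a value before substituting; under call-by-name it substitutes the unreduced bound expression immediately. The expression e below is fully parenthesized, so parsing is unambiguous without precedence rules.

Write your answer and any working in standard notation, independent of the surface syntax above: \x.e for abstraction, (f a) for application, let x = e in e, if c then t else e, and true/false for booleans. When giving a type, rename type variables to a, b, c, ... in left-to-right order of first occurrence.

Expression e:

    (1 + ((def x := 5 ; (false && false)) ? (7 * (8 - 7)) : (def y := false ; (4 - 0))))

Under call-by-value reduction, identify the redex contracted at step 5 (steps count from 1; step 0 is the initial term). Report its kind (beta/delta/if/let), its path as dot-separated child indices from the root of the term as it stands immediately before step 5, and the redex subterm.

Working:
step 0: (1 + (if (let x = 5 in (false && false)) then (7 * (8 - 7)) else (let y = false in (4 - 0))))
step 1: [let@1.0] (1 + (if (false && false) then (7 * (8 - 7)) else (let y = false in (4 - 0))))
step 2: [delta@1.0] (1 + (if false then (7 * (8 - 7)) else (let y = false in (4 - 0))))
step 3: [if@1] (1 + (let y = false in (4 - 0)))
step 4: [let@1] (1 + (4 - 0))
step 5: [delta@1] (1 + 4)

Answer: delta at 1 : (4 - 0)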